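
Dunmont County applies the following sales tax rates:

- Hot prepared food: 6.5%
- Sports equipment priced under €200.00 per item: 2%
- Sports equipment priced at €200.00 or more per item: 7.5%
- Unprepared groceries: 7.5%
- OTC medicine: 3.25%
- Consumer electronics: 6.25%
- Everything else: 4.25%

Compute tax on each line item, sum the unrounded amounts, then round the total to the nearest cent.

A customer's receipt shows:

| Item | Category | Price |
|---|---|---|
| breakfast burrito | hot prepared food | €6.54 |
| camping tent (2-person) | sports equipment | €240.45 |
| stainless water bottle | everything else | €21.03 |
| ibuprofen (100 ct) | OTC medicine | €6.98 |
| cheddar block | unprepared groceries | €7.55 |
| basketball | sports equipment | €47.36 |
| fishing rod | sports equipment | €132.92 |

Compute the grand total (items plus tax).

Breakfast burrito €6.54: hot prepared food → 6.5% → €0.4251
Camping tent (2-person) €240.45: sports equipment, €200.00 or more → 7.5% → €18.03375
Stainless water bottle €21.03: everything else → 4.25% → €0.893775
Ibuprofen (100 ct) €6.98: OTC medicine → 3.25% → €0.22685
Cheddar block €7.55: unprepared groceries → 7.5% → €0.56625
Basketball €47.36: sports equipment, under €200.00 → 2% → €0.9472
Fishing rod €132.92: sports equipment, under €200.00 → 2% → €2.6584
Subtotal = €462.83; unrounded tax = €23.751325 → €23.75; total due = €486.58

€486.58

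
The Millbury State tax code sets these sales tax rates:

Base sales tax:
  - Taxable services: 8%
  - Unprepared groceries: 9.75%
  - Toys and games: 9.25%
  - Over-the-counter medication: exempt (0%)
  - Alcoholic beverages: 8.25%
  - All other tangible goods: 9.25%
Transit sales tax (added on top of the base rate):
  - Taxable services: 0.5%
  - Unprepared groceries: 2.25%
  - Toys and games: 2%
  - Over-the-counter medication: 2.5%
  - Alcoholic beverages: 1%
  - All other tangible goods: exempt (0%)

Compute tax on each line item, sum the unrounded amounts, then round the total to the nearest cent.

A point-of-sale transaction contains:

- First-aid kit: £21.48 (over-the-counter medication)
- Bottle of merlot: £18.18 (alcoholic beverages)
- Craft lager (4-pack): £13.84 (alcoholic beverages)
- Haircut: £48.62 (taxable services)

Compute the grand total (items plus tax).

First-aid kit £21.48: over-the-counter medication → 0% + 2.5% transit = 2.5% → £0.537
Bottle of merlot £18.18: alcoholic beverages → 8.25% + 1% transit = 9.25% → £1.68165
Craft lager (4-pack) £13.84: alcoholic beverages → 8.25% + 1% transit = 9.25% → £1.2802
Haircut £48.62: taxable services → 8% + 0.5% transit = 8.5% → £4.1327
Subtotal = £102.12; unrounded tax = £7.63155 → £7.63; total due = £109.75

£109.75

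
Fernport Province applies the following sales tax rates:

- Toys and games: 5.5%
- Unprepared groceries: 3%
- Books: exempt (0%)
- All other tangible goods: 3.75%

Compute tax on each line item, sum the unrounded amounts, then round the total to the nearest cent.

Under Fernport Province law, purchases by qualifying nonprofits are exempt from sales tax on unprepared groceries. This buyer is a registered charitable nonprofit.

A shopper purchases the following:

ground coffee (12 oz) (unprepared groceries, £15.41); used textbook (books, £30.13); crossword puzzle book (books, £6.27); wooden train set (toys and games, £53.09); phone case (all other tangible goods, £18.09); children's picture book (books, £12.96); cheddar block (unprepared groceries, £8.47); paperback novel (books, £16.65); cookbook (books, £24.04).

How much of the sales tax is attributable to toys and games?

£2.92

Wooden train set £53.09: toys and games → 5.5% → £2.91995
Tax on toys and games: unrounded sum = £2.91995 → £2.92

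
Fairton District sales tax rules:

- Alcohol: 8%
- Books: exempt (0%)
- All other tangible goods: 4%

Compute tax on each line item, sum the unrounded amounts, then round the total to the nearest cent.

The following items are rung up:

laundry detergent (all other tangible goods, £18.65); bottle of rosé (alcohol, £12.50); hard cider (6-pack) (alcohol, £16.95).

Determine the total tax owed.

£3.10

Laundry detergent £18.65: all other tangible goods → 4% → £0.746
Bottle of rosé £12.50: alcohol → 8% → £1.00
Hard cider (6-pack) £16.95: alcohol → 8% → £1.356
Unrounded tax sum = £3.102 → £3.10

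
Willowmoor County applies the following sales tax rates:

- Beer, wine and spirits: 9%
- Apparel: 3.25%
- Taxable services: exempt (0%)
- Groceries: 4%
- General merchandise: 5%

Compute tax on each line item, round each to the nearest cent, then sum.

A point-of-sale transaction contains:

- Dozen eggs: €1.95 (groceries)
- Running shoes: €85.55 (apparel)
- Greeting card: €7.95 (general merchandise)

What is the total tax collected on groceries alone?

Dozen eggs €1.95: groceries → 4% → €0.08
Tax on groceries = €0.08

€0.08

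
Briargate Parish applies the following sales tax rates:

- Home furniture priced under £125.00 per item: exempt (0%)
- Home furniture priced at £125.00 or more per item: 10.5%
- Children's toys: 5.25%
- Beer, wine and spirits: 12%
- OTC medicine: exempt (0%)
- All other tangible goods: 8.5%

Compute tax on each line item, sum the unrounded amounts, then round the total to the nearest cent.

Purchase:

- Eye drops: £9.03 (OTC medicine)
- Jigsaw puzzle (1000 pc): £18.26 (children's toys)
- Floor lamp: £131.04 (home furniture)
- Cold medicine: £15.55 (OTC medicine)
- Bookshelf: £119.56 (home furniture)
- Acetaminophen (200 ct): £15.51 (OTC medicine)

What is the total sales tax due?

£14.72

Eye drops £9.03: OTC medicine → 0% → £0.00
Jigsaw puzzle (1000 pc) £18.26: children's toys → 5.25% → £0.95865
Floor lamp £131.04: home furniture, £125.00 or more → 10.5% → £13.7592
Cold medicine £15.55: OTC medicine → 0% → £0.00
Bookshelf £119.56: home furniture, under £125.00 → 0% → £0.00
Acetaminophen (200 ct) £15.51: OTC medicine → 0% → £0.00
Unrounded tax sum = £14.71785 → £14.72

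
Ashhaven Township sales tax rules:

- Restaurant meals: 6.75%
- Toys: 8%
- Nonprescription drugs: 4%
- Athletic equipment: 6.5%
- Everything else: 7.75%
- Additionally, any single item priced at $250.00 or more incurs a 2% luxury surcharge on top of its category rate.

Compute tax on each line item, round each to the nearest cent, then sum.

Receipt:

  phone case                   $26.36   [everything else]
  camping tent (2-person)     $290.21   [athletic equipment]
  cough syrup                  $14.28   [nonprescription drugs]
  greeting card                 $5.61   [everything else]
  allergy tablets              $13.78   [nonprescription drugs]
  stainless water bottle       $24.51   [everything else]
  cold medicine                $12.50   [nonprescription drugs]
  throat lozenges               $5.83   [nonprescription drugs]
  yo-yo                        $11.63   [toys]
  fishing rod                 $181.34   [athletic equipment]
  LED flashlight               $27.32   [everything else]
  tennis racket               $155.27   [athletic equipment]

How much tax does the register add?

Phone case $26.36: everything else → 7.75% → $2.04
Camping tent (2-person) $290.21: athletic equipment → 6.5% + 2% surcharge = 8.5% → $24.67
Cough syrup $14.28: nonprescription drugs → 4% → $0.57
Greeting card $5.61: everything else → 7.75% → $0.43
Allergy tablets $13.78: nonprescription drugs → 4% → $0.55
Stainless water bottle $24.51: everything else → 7.75% → $1.90
Cold medicine $12.50: nonprescription drugs → 4% → $0.50
Throat lozenges $5.83: nonprescription drugs → 4% → $0.23
Yo-yo $11.63: toys → 8% → $0.93
Fishing rod $181.34: athletic equipment → 6.5% → $11.79
LED flashlight $27.32: everything else → 7.75% → $2.12
Tennis racket $155.27: athletic equipment → 6.5% → $10.09
Total tax = $2.04 + $24.67 + $0.57 + $0.43 + $0.55 + $1.90 + $0.50 + $0.23 + $0.93 + $11.79 + $2.12 + $10.09 = $55.82

$55.82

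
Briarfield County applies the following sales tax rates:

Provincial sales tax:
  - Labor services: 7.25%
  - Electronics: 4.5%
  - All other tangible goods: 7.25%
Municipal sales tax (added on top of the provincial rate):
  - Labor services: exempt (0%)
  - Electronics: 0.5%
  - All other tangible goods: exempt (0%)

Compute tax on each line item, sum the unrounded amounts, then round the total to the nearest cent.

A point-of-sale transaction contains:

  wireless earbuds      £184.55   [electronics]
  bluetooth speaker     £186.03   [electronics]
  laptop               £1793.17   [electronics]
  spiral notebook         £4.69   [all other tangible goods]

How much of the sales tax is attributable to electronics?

Wireless earbuds £184.55: electronics → 4.5% + 0.5% municipal = 5% → £9.2275
Bluetooth speaker £186.03: electronics → 4.5% + 0.5% municipal = 5% → £9.3015
Laptop £1793.17: electronics → 4.5% + 0.5% municipal = 5% → £89.6585
Tax on electronics: unrounded sum = £108.1875 → £108.19

£108.19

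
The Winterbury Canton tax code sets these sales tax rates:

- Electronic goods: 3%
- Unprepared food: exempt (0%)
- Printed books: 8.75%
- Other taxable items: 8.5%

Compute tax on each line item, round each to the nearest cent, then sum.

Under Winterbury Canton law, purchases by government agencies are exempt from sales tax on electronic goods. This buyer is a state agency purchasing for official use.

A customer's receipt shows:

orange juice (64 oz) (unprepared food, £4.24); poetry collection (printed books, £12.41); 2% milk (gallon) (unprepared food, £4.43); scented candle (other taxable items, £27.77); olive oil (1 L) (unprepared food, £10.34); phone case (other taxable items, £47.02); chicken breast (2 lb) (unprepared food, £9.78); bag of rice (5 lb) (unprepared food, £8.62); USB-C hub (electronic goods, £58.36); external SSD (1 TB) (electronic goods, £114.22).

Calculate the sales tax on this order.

£7.45

Orange juice (64 oz) £4.24: unprepared food → 0% → £0.00
Poetry collection £12.41: printed books → 8.75% → £1.09
2% milk (gallon) £4.43: unprepared food → 0% → £0.00
Scented candle £27.77: other taxable items → 8.5% → £2.36
Olive oil (1 L) £10.34: unprepared food → 0% → £0.00
Phone case £47.02: other taxable items → 8.5% → £4.00
Chicken breast (2 lb) £9.78: unprepared food → 0% → £0.00
Bag of rice (5 lb) £8.62: unprepared food → 0% → £0.00
USB-C hub £58.36: electronic goods, buyer-exempt → 0% → £0.00
External SSD (1 TB) £114.22: electronic goods, buyer-exempt → 0% → £0.00
Total tax = £1.09 + £2.36 + £4.00 = £7.45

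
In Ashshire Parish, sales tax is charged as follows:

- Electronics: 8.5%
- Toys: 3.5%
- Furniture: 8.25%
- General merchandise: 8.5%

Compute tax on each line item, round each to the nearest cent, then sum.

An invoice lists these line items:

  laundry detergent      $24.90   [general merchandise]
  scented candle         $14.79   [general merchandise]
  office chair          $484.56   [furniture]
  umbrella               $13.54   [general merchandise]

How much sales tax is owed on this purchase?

$44.51

Laundry detergent $24.90: general merchandise → 8.5% → $2.12
Scented candle $14.79: general merchandise → 8.5% → $1.26
Office chair $484.56: furniture → 8.25% → $39.98
Umbrella $13.54: general merchandise → 8.5% → $1.15
Total tax = $2.12 + $1.26 + $39.98 + $1.15 = $44.51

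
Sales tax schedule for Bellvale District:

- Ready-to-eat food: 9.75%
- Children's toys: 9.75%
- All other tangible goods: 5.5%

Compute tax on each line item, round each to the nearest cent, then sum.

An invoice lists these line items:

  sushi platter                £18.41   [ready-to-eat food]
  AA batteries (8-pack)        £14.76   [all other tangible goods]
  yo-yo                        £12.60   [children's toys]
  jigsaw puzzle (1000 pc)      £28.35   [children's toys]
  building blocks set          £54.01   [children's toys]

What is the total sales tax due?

Sushi platter £18.41: ready-to-eat food → 9.75% → £1.79
AA batteries (8-pack) £14.76: all other tangible goods → 5.5% → £0.81
Yo-yo £12.60: children's toys → 9.75% → £1.23
Jigsaw puzzle (1000 pc) £28.35: children's toys → 9.75% → £2.76
Building blocks set £54.01: children's toys → 9.75% → £5.27
Total tax = £1.79 + £0.81 + £1.23 + £2.76 + £5.27 = £11.86

£11.86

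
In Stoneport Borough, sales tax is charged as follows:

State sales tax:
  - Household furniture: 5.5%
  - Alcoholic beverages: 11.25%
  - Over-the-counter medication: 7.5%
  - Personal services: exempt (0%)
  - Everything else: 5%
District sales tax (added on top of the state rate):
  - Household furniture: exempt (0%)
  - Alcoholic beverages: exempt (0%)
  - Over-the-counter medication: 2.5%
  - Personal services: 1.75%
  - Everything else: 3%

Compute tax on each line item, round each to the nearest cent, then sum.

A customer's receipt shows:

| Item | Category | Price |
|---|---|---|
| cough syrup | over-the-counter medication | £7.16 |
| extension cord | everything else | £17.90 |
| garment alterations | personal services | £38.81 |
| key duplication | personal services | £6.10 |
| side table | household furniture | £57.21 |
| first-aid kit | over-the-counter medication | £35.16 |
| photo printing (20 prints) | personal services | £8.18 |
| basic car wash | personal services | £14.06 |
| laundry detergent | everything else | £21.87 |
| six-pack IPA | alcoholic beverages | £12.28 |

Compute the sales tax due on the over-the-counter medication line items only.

Cough syrup £7.16: over-the-counter medication → 7.5% + 2.5% district = 10% → £0.72
First-aid kit £35.16: over-the-counter medication → 7.5% + 2.5% district = 10% → £3.52
Tax on over-the-counter medication = £0.72 + £3.52 = £4.24

£4.24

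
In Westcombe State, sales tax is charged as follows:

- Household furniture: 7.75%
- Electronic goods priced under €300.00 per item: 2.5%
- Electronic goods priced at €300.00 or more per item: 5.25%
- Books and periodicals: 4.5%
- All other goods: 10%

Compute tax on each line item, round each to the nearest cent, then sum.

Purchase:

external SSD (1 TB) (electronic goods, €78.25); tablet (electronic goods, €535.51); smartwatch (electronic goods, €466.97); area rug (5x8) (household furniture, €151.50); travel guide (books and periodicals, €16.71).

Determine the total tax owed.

€67.08

External SSD (1 TB) €78.25: electronic goods, under €300.00 → 2.5% → €1.96
Tablet €535.51: electronic goods, €300.00 or more → 5.25% → €28.11
Smartwatch €466.97: electronic goods, €300.00 or more → 5.25% → €24.52
Area rug (5x8) €151.50: household furniture → 7.75% → €11.74
Travel guide €16.71: books and periodicals → 4.5% → €0.75
Total tax = €1.96 + €28.11 + €24.52 + €11.74 + €0.75 = €67.08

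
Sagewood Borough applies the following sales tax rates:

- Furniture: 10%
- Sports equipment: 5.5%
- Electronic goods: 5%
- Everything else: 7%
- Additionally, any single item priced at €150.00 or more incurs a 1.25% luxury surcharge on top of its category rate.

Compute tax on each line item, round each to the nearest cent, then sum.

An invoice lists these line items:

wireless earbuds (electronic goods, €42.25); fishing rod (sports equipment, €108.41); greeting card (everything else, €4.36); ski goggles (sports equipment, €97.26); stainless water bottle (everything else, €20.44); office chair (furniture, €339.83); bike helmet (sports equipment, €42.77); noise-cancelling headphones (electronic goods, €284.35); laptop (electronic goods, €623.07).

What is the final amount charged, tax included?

€1675.19

Wireless earbuds €42.25: electronic goods → 5% → €2.11
Fishing rod €108.41: sports equipment → 5.5% → €5.96
Greeting card €4.36: everything else → 7% → €0.31
Ski goggles €97.26: sports equipment → 5.5% → €5.35
Stainless water bottle €20.44: everything else → 7% → €1.43
Office chair €339.83: furniture → 10% + 1.25% surcharge = 11.25% → €38.23
Bike helmet €42.77: sports equipment → 5.5% → €2.35
Noise-cancelling headphones €284.35: electronic goods → 5% + 1.25% surcharge = 6.25% → €17.77
Laptop €623.07: electronic goods → 5% + 1.25% surcharge = 6.25% → €38.94
Subtotal = €1562.74; tax = €112.45; total due = €1675.19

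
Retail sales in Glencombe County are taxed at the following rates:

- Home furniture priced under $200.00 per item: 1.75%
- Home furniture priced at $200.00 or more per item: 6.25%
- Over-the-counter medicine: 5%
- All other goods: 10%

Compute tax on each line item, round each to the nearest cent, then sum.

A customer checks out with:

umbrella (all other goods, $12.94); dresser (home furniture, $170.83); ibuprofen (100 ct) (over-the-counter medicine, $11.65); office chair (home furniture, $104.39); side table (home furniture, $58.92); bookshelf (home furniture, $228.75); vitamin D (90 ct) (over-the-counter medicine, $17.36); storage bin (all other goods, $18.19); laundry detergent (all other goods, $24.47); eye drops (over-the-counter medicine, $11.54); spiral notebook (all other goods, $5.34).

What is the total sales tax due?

$28.27

Umbrella $12.94: all other goods → 10% → $1.29
Dresser $170.83: home furniture, under $200.00 → 1.75% → $2.99
Ibuprofen (100 ct) $11.65: over-the-counter medicine → 5% → $0.58
Office chair $104.39: home furniture, under $200.00 → 1.75% → $1.83
Side table $58.92: home furniture, under $200.00 → 1.75% → $1.03
Bookshelf $228.75: home furniture, $200.00 or more → 6.25% → $14.30
Vitamin D (90 ct) $17.36: over-the-counter medicine → 5% → $0.87
Storage bin $18.19: all other goods → 10% → $1.82
Laundry detergent $24.47: all other goods → 10% → $2.45
Eye drops $11.54: over-the-counter medicine → 5% → $0.58
Spiral notebook $5.34: all other goods → 10% → $0.53
Total tax = $1.29 + $2.99 + $0.58 + $1.83 + $1.03 + $14.30 + $0.87 + $1.82 + $2.45 + $0.58 + $0.53 = $28.27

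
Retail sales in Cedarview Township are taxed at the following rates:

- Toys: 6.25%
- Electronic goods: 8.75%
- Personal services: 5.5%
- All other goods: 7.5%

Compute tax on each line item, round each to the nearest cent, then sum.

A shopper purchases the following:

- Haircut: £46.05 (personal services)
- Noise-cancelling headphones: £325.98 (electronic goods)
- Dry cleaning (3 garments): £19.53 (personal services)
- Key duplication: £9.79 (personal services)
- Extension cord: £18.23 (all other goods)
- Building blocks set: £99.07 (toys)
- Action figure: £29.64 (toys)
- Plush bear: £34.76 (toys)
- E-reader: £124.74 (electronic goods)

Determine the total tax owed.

Haircut £46.05: personal services → 5.5% → £2.53
Noise-cancelling headphones £325.98: electronic goods → 8.75% → £28.52
Dry cleaning (3 garments) £19.53: personal services → 5.5% → £1.07
Key duplication £9.79: personal services → 5.5% → £0.54
Extension cord £18.23: all other goods → 7.5% → £1.37
Building blocks set £99.07: toys → 6.25% → £6.19
Action figure £29.64: toys → 6.25% → £1.85
Plush bear £34.76: toys → 6.25% → £2.17
E-reader £124.74: electronic goods → 8.75% → £10.91
Total tax = £2.53 + £28.52 + £1.07 + £0.54 + £1.37 + £6.19 + £1.85 + £2.17 + £10.91 = £55.15

£55.15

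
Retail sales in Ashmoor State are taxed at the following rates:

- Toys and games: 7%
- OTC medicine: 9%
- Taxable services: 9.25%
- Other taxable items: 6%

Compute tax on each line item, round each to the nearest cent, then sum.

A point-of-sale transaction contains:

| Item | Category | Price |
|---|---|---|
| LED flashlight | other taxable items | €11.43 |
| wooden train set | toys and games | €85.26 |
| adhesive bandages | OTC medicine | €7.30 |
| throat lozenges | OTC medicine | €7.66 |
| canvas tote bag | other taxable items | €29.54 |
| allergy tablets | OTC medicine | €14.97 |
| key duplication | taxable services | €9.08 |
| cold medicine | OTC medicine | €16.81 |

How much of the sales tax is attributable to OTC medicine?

Adhesive bandages €7.30: OTC medicine → 9% → €0.66
Throat lozenges €7.66: OTC medicine → 9% → €0.69
Allergy tablets €14.97: OTC medicine → 9% → €1.35
Cold medicine €16.81: OTC medicine → 9% → €1.51
Tax on OTC medicine = €0.66 + €0.69 + €1.35 + €1.51 = €4.21

€4.21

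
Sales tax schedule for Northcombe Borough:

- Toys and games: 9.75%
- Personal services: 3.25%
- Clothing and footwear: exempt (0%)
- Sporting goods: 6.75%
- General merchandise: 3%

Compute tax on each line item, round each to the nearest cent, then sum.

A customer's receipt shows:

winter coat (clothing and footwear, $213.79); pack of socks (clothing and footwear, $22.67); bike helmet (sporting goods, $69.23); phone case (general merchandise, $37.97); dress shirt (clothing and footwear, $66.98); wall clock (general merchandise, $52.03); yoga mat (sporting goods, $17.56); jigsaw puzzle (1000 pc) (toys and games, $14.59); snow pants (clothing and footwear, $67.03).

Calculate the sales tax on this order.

$9.98

Winter coat $213.79: clothing and footwear → 0% → $0.00
Pack of socks $22.67: clothing and footwear → 0% → $0.00
Bike helmet $69.23: sporting goods → 6.75% → $4.67
Phone case $37.97: general merchandise → 3% → $1.14
Dress shirt $66.98: clothing and footwear → 0% → $0.00
Wall clock $52.03: general merchandise → 3% → $1.56
Yoga mat $17.56: sporting goods → 6.75% → $1.19
Jigsaw puzzle (1000 pc) $14.59: toys and games → 9.75% → $1.42
Snow pants $67.03: clothing and footwear → 0% → $0.00
Total tax = $4.67 + $1.14 + $1.56 + $1.19 + $1.42 = $9.98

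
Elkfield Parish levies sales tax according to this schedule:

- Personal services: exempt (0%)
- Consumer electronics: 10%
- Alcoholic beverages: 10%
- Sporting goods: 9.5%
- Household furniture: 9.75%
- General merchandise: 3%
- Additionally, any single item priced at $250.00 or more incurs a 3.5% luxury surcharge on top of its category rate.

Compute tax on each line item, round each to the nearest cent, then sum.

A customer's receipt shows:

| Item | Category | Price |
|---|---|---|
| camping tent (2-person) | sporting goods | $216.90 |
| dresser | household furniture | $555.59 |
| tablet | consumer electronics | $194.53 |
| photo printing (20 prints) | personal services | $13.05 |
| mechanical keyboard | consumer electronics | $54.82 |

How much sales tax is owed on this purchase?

Camping tent (2-person) $216.90: sporting goods → 9.5% → $20.61
Dresser $555.59: household furniture → 9.75% + 3.5% surcharge = 13.25% → $73.62
Tablet $194.53: consumer electronics → 10% → $19.45
Photo printing (20 prints) $13.05: personal services → 0% → $0.00
Mechanical keyboard $54.82: consumer electronics → 10% → $5.48
Total tax = $20.61 + $73.62 + $19.45 + $5.48 = $119.16

$119.16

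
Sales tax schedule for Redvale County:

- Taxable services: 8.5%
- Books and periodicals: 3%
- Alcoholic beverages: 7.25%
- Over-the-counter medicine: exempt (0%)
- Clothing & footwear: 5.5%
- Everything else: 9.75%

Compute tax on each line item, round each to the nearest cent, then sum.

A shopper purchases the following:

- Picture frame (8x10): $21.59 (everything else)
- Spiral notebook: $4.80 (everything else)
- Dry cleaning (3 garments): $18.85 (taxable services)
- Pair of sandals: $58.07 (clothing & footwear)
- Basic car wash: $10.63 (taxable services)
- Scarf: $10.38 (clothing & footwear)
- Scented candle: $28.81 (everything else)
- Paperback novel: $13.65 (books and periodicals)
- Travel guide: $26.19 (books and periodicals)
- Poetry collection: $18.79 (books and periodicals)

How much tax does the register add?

Picture frame (8x10) $21.59: everything else → 9.75% → $2.11
Spiral notebook $4.80: everything else → 9.75% → $0.47
Dry cleaning (3 garments) $18.85: taxable services → 8.5% → $1.60
Pair of sandals $58.07: clothing & footwear → 5.5% → $3.19
Basic car wash $10.63: taxable services → 8.5% → $0.90
Scarf $10.38: clothing & footwear → 5.5% → $0.57
Scented candle $28.81: everything else → 9.75% → $2.81
Paperback novel $13.65: books and periodicals → 3% → $0.41
Travel guide $26.19: books and periodicals → 3% → $0.79
Poetry collection $18.79: books and periodicals → 3% → $0.56
Total tax = $2.11 + $0.47 + $1.60 + $3.19 + $0.90 + $0.57 + $2.81 + $0.41 + $0.79 + $0.56 = $13.41

$13.41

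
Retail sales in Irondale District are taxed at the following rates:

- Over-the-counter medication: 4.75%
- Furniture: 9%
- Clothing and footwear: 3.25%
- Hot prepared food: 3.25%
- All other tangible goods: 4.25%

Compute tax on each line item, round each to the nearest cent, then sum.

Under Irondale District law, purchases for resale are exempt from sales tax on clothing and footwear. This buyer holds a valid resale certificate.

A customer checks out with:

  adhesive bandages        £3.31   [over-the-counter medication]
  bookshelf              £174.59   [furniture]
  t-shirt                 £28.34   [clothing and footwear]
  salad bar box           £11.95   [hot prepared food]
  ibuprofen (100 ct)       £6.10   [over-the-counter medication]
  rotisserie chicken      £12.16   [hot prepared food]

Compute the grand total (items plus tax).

£253.40

Adhesive bandages £3.31: over-the-counter medication → 4.75% → £0.16
Bookshelf £174.59: furniture → 9% → £15.71
T-shirt £28.34: clothing and footwear, buyer-exempt → 0% → £0.00
Salad bar box £11.95: hot prepared food → 3.25% → £0.39
Ibuprofen (100 ct) £6.10: over-the-counter medication → 4.75% → £0.29
Rotisserie chicken £12.16: hot prepared food → 3.25% → £0.40
Subtotal = £236.45; tax = £16.95; total due = £253.40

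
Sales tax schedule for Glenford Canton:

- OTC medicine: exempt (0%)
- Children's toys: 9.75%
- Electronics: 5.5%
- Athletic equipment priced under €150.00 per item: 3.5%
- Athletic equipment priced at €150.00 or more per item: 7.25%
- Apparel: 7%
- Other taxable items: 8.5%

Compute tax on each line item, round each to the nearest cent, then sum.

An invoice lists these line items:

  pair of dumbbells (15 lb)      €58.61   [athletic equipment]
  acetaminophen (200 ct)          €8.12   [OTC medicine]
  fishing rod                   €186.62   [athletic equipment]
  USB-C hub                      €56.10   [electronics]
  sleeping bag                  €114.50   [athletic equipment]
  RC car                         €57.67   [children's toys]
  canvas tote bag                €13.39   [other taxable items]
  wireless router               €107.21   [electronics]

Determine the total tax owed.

€35.34

Pair of dumbbells (15 lb) €58.61: athletic equipment, under €150.00 → 3.5% → €2.05
Acetaminophen (200 ct) €8.12: OTC medicine → 0% → €0.00
Fishing rod €186.62: athletic equipment, €150.00 or more → 7.25% → €13.53
USB-C hub €56.10: electronics → 5.5% → €3.09
Sleeping bag €114.50: athletic equipment, under €150.00 → 3.5% → €4.01
RC car €57.67: children's toys → 9.75% → €5.62
Canvas tote bag €13.39: other taxable items → 8.5% → €1.14
Wireless router €107.21: electronics → 5.5% → €5.90
Total tax = €2.05 + €13.53 + €3.09 + €4.01 + €5.62 + €1.14 + €5.90 = €35.34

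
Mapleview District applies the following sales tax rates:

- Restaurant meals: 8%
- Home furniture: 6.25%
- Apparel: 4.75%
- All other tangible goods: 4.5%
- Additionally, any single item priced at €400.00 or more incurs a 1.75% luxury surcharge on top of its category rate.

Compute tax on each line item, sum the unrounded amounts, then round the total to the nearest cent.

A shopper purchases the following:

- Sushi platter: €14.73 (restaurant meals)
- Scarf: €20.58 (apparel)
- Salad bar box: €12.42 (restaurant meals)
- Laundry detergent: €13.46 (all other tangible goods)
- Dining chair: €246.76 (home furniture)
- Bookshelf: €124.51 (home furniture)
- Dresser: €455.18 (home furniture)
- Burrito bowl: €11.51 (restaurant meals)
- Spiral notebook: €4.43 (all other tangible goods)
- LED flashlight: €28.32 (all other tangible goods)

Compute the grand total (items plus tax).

Sushi platter €14.73: restaurant meals → 8% → €1.1784
Scarf €20.58: apparel → 4.75% → €0.97755
Salad bar box €12.42: restaurant meals → 8% → €0.9936
Laundry detergent €13.46: all other tangible goods → 4.5% → €0.6057
Dining chair €246.76: home furniture → 6.25% → €15.4225
Bookshelf €124.51: home furniture → 6.25% → €7.781875
Dresser €455.18: home furniture → 6.25% + 1.75% surcharge = 8% → €36.4144
Burrito bowl €11.51: restaurant meals → 8% → €0.9208
Spiral notebook €4.43: all other tangible goods → 4.5% → €0.19935
LED flashlight €28.32: all other tangible goods → 4.5% → €1.2744
Subtotal = €931.90; unrounded tax = €65.768575 → €65.77; total due = €997.67

€997.67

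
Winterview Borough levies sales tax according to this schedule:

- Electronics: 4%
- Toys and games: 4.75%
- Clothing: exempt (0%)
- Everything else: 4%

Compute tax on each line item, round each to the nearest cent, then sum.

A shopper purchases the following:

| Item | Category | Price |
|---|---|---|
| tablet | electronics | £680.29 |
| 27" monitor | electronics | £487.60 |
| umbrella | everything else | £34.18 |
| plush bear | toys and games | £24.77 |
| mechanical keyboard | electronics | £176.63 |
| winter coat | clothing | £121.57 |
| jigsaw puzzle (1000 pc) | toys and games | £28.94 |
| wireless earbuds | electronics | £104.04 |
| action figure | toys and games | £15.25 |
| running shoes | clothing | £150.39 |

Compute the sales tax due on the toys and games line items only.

Plush bear £24.77: toys and games → 4.75% → £1.18
Jigsaw puzzle (1000 pc) £28.94: toys and games → 4.75% → £1.37
Action figure £15.25: toys and games → 4.75% → £0.72
Tax on toys and games = £1.18 + £1.37 + £0.72 = £3.27

£3.27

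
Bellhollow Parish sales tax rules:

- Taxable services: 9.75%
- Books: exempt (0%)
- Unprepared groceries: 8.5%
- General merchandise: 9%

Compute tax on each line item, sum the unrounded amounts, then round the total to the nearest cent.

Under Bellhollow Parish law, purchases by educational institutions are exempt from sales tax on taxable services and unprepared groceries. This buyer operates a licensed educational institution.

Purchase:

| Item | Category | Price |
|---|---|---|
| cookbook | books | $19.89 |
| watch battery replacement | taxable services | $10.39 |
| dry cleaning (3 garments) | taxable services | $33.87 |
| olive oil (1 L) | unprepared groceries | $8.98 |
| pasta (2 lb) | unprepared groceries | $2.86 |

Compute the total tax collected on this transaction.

$0.00

Cookbook $19.89: books → 0% → $0.00
Watch battery replacement $10.39: taxable services, buyer-exempt → 0% → $0.00
Dry cleaning (3 garments) $33.87: taxable services, buyer-exempt → 0% → $0.00
Olive oil (1 L) $8.98: unprepared groceries, buyer-exempt → 0% → $0.00
Pasta (2 lb) $2.86: unprepared groceries, buyer-exempt → 0% → $0.00
Unrounded tax sum = $0.00 → $0.00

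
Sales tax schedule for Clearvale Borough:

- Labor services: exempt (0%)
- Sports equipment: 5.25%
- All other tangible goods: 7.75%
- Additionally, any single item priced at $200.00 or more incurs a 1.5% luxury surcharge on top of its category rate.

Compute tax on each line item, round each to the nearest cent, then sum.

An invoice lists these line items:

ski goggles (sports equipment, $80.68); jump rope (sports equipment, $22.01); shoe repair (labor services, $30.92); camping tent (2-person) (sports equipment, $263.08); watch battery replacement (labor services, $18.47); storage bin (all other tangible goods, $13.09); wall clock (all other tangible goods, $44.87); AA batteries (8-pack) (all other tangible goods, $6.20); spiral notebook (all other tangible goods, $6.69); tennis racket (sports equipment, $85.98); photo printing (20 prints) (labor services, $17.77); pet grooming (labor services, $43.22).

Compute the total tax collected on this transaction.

$33.16

Ski goggles $80.68: sports equipment → 5.25% → $4.24
Jump rope $22.01: sports equipment → 5.25% → $1.16
Shoe repair $30.92: labor services → 0% → $0.00
Camping tent (2-person) $263.08: sports equipment → 5.25% + 1.5% surcharge = 6.75% → $17.76
Watch battery replacement $18.47: labor services → 0% → $0.00
Storage bin $13.09: all other tangible goods → 7.75% → $1.01
Wall clock $44.87: all other tangible goods → 7.75% → $3.48
AA batteries (8-pack) $6.20: all other tangible goods → 7.75% → $0.48
Spiral notebook $6.69: all other tangible goods → 7.75% → $0.52
Tennis racket $85.98: sports equipment → 5.25% → $4.51
Photo printing (20 prints) $17.77: labor services → 0% → $0.00
Pet grooming $43.22: labor services → 0% → $0.00
Total tax = $4.24 + $1.16 + $17.76 + $1.01 + $3.48 + $0.48 + $0.52 + $4.51 = $33.16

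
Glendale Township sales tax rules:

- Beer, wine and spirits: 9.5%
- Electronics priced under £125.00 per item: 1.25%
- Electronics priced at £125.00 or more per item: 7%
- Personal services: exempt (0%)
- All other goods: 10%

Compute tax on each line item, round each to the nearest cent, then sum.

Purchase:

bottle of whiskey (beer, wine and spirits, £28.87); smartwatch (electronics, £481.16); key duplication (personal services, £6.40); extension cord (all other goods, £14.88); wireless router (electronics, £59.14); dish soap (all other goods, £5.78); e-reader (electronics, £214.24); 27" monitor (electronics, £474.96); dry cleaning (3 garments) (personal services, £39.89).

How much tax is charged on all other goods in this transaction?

£2.07

Extension cord £14.88: all other goods → 10% → £1.49
Dish soap £5.78: all other goods → 10% → £0.58
Tax on all other goods = £1.49 + £0.58 = £2.07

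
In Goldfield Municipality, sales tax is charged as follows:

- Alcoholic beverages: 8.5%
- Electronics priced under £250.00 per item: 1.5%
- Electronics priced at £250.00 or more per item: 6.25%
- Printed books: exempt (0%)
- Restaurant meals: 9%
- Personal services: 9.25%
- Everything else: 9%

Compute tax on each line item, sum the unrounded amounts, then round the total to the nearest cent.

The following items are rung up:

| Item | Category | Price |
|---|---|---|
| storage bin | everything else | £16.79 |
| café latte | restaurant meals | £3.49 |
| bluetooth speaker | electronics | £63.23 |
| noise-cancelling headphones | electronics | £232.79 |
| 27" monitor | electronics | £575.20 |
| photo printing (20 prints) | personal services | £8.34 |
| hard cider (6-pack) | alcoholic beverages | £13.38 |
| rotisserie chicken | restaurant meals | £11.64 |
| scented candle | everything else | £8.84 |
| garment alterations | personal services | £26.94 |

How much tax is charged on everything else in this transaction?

£2.31

Storage bin £16.79: everything else → 9% → £1.5111
Scented candle £8.84: everything else → 9% → £0.7956
Tax on everything else: unrounded sum = £2.3067 → £2.31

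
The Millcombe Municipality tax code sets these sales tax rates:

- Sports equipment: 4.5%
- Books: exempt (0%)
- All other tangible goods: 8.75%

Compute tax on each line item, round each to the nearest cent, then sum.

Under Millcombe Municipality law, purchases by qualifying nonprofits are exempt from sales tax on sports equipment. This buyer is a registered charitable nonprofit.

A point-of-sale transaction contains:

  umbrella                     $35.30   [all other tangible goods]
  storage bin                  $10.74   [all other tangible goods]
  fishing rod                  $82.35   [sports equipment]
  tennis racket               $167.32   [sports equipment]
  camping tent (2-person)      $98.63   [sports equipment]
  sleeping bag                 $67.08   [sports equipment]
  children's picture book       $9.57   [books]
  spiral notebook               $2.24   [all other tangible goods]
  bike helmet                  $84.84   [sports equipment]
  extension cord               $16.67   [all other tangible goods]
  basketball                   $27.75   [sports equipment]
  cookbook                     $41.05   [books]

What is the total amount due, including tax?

Umbrella $35.30: all other tangible goods → 8.75% → $3.09
Storage bin $10.74: all other tangible goods → 8.75% → $0.94
Fishing rod $82.35: sports equipment, buyer-exempt → 0% → $0.00
Tennis racket $167.32: sports equipment, buyer-exempt → 0% → $0.00
Camping tent (2-person) $98.63: sports equipment, buyer-exempt → 0% → $0.00
Sleeping bag $67.08: sports equipment, buyer-exempt → 0% → $0.00
Children's picture book $9.57: books → 0% → $0.00
Spiral notebook $2.24: all other tangible goods → 8.75% → $0.20
Bike helmet $84.84: sports equipment, buyer-exempt → 0% → $0.00
Extension cord $16.67: all other tangible goods → 8.75% → $1.46
Basketball $27.75: sports equipment, buyer-exempt → 0% → $0.00
Cookbook $41.05: books → 0% → $0.00
Subtotal = $643.54; tax = $5.69; total due = $649.23

$649.23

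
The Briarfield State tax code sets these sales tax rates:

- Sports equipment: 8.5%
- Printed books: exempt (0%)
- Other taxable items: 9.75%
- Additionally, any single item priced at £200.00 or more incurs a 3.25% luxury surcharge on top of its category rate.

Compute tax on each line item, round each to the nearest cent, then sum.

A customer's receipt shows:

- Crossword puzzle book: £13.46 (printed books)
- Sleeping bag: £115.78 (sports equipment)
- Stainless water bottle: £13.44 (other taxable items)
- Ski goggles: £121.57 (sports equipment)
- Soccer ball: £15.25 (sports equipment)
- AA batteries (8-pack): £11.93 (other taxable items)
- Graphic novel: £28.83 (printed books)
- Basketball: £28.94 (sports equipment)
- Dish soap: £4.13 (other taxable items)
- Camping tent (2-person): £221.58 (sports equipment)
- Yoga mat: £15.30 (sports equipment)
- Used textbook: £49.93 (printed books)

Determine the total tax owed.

Crossword puzzle book £13.46: printed books → 0% → £0.00
Sleeping bag £115.78: sports equipment → 8.5% → £9.84
Stainless water bottle £13.44: other taxable items → 9.75% → £1.31
Ski goggles £121.57: sports equipment → 8.5% → £10.33
Soccer ball £15.25: sports equipment → 8.5% → £1.30
AA batteries (8-pack) £11.93: other taxable items → 9.75% → £1.16
Graphic novel £28.83: printed books → 0% → £0.00
Basketball £28.94: sports equipment → 8.5% → £2.46
Dish soap £4.13: other taxable items → 9.75% → £0.40
Camping tent (2-person) £221.58: sports equipment → 8.5% + 3.25% surcharge = 11.75% → £26.04
Yoga mat £15.30: sports equipment → 8.5% → £1.30
Used textbook £49.93: printed books → 0% → £0.00
Total tax = £9.84 + £1.31 + £10.33 + £1.30 + £1.16 + £2.46 + £0.40 + £26.04 + £1.30 = £54.14

£54.14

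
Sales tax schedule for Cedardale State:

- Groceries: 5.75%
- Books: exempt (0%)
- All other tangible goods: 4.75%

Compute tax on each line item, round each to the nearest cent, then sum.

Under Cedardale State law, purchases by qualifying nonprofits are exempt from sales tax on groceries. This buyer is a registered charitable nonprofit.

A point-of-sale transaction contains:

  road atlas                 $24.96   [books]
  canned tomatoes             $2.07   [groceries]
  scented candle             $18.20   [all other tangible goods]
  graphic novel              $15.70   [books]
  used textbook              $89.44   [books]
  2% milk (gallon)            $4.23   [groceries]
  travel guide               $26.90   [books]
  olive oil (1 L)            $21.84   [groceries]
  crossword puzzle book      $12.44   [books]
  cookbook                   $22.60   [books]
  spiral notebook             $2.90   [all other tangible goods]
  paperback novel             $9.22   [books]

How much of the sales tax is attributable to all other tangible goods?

$1.00

Scented candle $18.20: all other tangible goods → 4.75% → $0.86
Spiral notebook $2.90: all other tangible goods → 4.75% → $0.14
Tax on all other tangible goods = $0.86 + $0.14 = $1.00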